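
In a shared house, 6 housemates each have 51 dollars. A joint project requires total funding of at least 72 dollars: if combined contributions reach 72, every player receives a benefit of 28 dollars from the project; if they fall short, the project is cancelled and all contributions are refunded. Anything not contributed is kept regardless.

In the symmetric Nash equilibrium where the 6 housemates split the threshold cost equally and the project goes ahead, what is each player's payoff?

67 dollars

Equal share of the threshold: 72/6 = 12.
At this profile no one gains by cutting their contribution: any cut drops the total below 72, the project is cancelled, contributions are refunded, and the deviator ends with 51, which is less than 51 − 12 + 28 = 67. Contributing more than 12 just wastes the excess. So contributing exactly 12 is a best response.
Each player's payoff: 51 − 12 + 28 = 67.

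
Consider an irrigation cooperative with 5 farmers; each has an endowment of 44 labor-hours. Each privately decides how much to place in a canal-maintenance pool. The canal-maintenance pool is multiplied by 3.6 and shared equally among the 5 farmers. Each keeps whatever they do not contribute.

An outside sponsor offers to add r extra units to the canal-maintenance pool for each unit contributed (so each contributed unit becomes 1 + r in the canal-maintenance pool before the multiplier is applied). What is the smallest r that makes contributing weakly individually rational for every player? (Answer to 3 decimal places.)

0.389

With matching at rate r, one contributed unit becomes (1 + r) in the canal-maintenance pool and returns 3.6 × (1 + r) / 5 to the contributor.
Setting this equal to 1: 1 + r = 5/3.6 = 1.3889.
So the minimum matching rate is r = 1.3889 − 1 = 0.389.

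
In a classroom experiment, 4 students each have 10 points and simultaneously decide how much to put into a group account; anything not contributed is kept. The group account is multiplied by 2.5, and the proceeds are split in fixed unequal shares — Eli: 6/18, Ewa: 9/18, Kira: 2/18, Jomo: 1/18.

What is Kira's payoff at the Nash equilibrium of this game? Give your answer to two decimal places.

12.78 points

For player j, contributing a unit is worthwhile iff 2.5 × (j's share) ≥ 1, i.e. iff j's share is at least 0.4000.
Ewa alone (share 9/18) is above the threshold, contributing 10; the remaining 3 contribute 0. Total contributed: 10.
Kira keeps 10 and receives 2.5 × 10 × 2/18 = 2.78 from the group account, for a payoff of 12.78.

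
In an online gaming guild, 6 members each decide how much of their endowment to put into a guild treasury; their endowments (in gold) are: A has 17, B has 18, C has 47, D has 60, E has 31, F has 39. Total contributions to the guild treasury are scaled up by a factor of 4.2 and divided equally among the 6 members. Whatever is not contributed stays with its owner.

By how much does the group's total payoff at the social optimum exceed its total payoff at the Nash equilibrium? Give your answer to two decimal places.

The private return per contributed unit is 4.2/6 = 0.7000 < 1 for every player regardless of endowment, so the Nash equilibrium is zero contribution and the group total is Σ E_j = 17 + 18 + 47 + 60 + 31 + 39 = 212.
Each contributed unit returns 4.200 to the group, so the social optimum is full contribution by everyone: group total = 4.200 × 212 = 890.40.
Efficiency loss = (4.200 − 1) × 212 = 678.40.

678.40 gold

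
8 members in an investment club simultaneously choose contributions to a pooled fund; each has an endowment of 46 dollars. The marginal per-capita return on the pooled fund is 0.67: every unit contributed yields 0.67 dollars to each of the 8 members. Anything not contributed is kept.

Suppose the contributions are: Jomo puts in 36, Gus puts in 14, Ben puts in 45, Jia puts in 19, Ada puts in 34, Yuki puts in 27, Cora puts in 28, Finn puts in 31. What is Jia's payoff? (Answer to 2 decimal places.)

183.78 dollars

Total contributed: 36 + 14 + 45 + 19 + 34 + 27 + 28 + 31 = 234.
Each receives 0.67 × 234 = 156.78 from the pooled fund.
Jia keeps 46 − 19 = 27, so Jia's payoff is 27 + 156.78 = 183.78.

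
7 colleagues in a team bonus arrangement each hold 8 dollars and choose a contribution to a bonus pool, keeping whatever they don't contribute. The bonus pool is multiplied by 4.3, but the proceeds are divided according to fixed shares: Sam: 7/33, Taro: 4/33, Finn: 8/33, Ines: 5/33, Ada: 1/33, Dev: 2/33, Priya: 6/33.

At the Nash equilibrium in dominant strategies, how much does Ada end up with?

A player with share s gets back 4.3·s per unit contributed, so full contribution is dominant for anyone with s > 1/4.3 = 0.2326 and zero contribution is dominant for anyone below.
Only Finn (8/33) clears that bar, contributing 8; the remaining 6 contribute 0. Total contributed: 8.
Ada keeps 8 and receives 4.3 × 8 × 1/33 = 1.04 from the bonus pool, for a payoff of 9.04.

9.04 dollars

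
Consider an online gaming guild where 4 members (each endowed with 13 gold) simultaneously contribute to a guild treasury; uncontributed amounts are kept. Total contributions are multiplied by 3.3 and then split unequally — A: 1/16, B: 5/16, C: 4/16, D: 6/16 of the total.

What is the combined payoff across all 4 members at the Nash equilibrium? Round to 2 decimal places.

Player j's private return per contributed unit is 3.3 × (j's share). Contributing is weakly dominant for j when that share is at least 1/3.3 = 0.3030, and contributing 0 is dominant otherwise.
B and D are above the threshold, contributing 13 each; the remaining 2 contribute 0. Total contributed: 26.
The guild treasury pays out 3.3 × 26 = 85.80 in total (split across the unequal shares, but the aggregate is all that matters for the group sum).
The 2 free-riders keep 13 each, adding 26. Group total = 26 + 85.80 = 111.80.

111.80 gold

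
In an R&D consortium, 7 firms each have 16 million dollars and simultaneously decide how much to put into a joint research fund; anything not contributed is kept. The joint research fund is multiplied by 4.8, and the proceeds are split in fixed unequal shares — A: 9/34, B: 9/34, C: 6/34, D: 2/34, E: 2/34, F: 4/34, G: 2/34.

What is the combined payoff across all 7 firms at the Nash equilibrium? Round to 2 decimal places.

For player j, contributing a unit is worthwhile iff 4.8 × (j's share) ≥ 1, i.e. iff j's share is at least 0.2083.
A and B clear that bar, contributing 16 each; the remaining 5 contribute 0. Total contributed: 32.
The joint research fund pays out 4.8 × 32 = 153.60 in total (split across the unequal shares, but the aggregate is all that matters for the group sum).
The 5 free-riders keep 16 each, adding 80. Group total = 80 + 153.60 = 233.60.

233.60 million dollars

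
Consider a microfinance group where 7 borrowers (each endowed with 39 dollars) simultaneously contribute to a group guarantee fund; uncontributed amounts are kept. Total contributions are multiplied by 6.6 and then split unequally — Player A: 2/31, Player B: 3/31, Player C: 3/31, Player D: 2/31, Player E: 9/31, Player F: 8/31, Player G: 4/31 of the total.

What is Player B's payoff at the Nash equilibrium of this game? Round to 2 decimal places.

Each unit j contributes comes back to j as 6.6 × (j's share), so j prefers to contribute only if that share exceeds 1/6.6 = 0.1515; otherwise keeping the unit dominates.
The shares above 0.1515 belong to Player E and Player F, contributing 39 each; the remaining 5 contribute 0. Total contributed: 78.
Player B keeps 39 and receives 6.6 × 78 × 3/31 = 49.82 from the group guarantee fund, for a payoff of 88.82.

88.82 dollars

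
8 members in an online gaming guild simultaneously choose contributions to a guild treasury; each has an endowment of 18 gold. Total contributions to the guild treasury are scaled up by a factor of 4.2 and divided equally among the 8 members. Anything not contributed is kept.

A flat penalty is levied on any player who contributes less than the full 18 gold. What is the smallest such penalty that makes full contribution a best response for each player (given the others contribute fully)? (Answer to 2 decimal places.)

Given the others contribute fully, the best deviation is to contribute 0 (any partial contribution still incurs the fine and gives up units whose private return 0.5250 is below 1).
Deviating from 18 to 0 saves 18 gold but forfeits the deviator's share of the drop in the guild treasury: 4.2/8 × 18 = 9.45.
So the deviation gain is 18 − 9.45 = 8.55, and the fine must be at least 8.55 gold to wipe it out.

8.55 gold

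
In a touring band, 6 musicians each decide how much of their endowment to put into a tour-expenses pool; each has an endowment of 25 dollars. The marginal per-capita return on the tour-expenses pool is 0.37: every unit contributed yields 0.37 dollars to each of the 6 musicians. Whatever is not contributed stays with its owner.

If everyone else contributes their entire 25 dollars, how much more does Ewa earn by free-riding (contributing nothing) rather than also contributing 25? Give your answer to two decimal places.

15.75 dollars

Switching from a contribution of 25 to 0 lets Ewa keep an extra 25 dollars, but lowers the tour-expenses pool by 25, which costs Ewa their own share of that drop: 0.37 × 25 = 9.25.
Net gain = 25 − 9.25 = 15.75. The private return per contributed unit (0.37) is below 1, so free-riding is indeed the best response regardless of what the others do.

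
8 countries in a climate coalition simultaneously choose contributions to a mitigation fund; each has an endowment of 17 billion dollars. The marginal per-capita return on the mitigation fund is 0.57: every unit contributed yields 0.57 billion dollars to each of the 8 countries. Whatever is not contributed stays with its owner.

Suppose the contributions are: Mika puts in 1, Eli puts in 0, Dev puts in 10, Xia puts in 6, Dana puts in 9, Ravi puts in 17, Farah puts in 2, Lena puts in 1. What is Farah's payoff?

Total contributed: 1 + 0 + 10 + 6 + 9 + 17 + 2 + 1 = 46.
Each receives 0.57 × 46 = 26.22 from the mitigation fund.
Farah keeps 17 − 2 = 15, so Farah's payoff is 15 + 26.22 = 41.22.

41.22 billion dollars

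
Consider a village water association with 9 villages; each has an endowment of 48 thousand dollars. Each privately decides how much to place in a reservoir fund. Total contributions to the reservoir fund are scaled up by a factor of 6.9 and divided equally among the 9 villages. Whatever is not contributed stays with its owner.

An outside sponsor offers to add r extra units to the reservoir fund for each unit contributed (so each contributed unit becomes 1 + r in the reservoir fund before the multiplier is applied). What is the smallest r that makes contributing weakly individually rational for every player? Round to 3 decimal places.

0.304

With matching at rate r, one contributed unit becomes (1 + r) in the reservoir fund and returns 6.9 × (1 + r) / 9 to the contributor.
Setting this equal to 1: 1 + r = 9/6.9 = 1.3043.
So the minimum matching rate is r = 1.3043 − 1 = 0.304.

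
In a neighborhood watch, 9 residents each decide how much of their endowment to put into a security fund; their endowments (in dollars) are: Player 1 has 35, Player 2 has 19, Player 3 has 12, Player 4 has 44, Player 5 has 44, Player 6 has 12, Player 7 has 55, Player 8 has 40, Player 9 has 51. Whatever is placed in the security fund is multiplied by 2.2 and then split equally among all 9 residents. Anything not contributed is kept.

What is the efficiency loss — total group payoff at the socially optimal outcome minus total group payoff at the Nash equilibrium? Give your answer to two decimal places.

The private return per contributed unit is 2.2/9 = 0.2444 < 1 for every player regardless of endowment, so the Nash equilibrium is zero contribution and the group total is Σ E_j = 35 + 19 + 12 + 44 + 44 + 12 + 55 + 40 + 51 = 312.
Each contributed unit returns 2.200 to the group, so the social optimum is full contribution by everyone: group total = 2.200 × 312 = 686.40.
Efficiency loss = (2.200 − 1) × 312 = 374.40.

374.40 dollars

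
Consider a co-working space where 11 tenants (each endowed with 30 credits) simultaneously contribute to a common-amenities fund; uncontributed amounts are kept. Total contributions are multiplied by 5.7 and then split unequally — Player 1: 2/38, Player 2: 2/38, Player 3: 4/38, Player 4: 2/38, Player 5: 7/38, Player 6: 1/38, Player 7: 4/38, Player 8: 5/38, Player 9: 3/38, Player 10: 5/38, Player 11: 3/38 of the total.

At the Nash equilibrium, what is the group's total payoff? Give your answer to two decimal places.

For player j, contributing a unit is worthwhile iff 5.7 × (j's share) ≥ 1, i.e. iff j's share is at least 0.1754.
The only share above 0.1754 is Player 5's 7/38, contributing 30; the remaining 10 contribute 0. Total contributed: 30.
The common-amenities fund pays out 5.7 × 30 = 171.00 in total (split across the unequal shares, but the aggregate is all that matters for the group sum).
The 10 free-riders keep 30 each, adding 300. Group total = 300 + 171.00 = 471.00.

471.00 credits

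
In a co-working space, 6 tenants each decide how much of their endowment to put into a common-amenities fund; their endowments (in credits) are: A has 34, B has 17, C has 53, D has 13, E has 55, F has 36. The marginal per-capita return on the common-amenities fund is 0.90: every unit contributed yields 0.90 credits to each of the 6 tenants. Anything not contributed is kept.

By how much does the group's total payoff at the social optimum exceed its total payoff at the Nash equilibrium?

The private return per contributed unit is 0.90 < 1 for everyone, so the Nash equilibrium is zero contribution and the group total is Σ E_j = 34 + 17 + 53 + 13 + 55 + 36 = 208.
Each contributed unit returns 5.400 to the group, so the social optimum is full contribution by everyone: group total = 5.400 × 208 = 1123.20.
Efficiency loss = (5.400 − 1) × 208 = 915.20.

915.20 credits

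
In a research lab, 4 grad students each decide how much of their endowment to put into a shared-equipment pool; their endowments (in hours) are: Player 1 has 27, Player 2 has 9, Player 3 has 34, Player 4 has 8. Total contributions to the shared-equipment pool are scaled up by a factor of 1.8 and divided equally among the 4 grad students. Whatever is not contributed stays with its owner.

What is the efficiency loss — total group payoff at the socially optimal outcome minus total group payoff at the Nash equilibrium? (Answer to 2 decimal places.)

62.40 hours

The private return per contributed unit is 1.8/4 = 0.4500 < 1 for every player regardless of endowment, so the Nash equilibrium is zero contribution and the group total is Σ E_j = 27 + 9 + 34 + 8 = 78.
Each contributed unit returns 1.800 to the group, so the social optimum is full contribution by everyone: group total = 1.800 × 78 = 140.40.
Efficiency loss = (1.800 − 1) × 78 = 62.40.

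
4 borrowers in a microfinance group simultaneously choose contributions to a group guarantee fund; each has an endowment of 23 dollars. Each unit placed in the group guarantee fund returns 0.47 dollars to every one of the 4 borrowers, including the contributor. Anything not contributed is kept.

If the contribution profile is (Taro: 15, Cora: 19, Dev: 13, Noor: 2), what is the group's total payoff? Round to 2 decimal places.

Total contributed: 15 + 19 + 13 + 2 = 49; total kept: 4 × 23 − 49 = 43.
The group guarantee fund pays out 0.47 × 4 × 49 = 92.12 in aggregate.
Group total = 43 + 92.12 = 135.12.

135.12 dollars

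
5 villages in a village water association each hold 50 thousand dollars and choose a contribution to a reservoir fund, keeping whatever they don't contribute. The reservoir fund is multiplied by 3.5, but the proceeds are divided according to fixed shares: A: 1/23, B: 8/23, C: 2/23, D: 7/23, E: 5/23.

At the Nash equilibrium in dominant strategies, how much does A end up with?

For player j, contributing a unit is worthwhile iff 3.5 × (j's share) ≥ 1, i.e. iff j's share is at least 0.2857.
B and D clear that bar, contributing 50 each; the remaining 3 contribute 0. Total contributed: 100.
A keeps 50 and receives 3.5 × 100 × 1/23 = 15.22 from the reservoir fund, for a payoff of 65.22.

65.22 thousand dollars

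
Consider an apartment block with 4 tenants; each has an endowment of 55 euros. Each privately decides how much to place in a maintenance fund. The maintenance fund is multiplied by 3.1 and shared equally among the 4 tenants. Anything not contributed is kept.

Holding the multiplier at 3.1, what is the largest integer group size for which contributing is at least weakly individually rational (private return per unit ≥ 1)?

Private return per unit is 3.1/(group size), which is ≥ 1 whenever the group size is ≤ 3.1.
The largest such integer is 3.

3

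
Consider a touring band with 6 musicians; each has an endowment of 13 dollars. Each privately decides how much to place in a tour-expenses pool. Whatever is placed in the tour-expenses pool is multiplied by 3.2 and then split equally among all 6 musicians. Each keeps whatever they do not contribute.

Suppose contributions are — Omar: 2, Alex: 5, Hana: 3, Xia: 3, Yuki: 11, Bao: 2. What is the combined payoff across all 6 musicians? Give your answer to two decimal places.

Total contributed: 2 + 5 + 3 + 3 + 11 + 2 = 26; total kept: 6 × 13 − 26 = 52.
The tour-expenses pool pays out 3.2 × 26 = 83.20 in aggregate.
Group total = 52 + 83.20 = 135.20.

135.20 dollars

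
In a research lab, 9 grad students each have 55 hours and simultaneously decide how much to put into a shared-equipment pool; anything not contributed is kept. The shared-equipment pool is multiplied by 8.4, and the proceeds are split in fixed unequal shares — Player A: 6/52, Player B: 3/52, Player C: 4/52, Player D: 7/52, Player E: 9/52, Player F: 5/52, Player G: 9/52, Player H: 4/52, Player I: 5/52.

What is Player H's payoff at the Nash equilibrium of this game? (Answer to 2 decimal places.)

161.62 hours

For player j, contributing a unit is worthwhile iff 8.4 × (j's share) ≥ 1, i.e. iff j's share is at least 0.1190.
Player D, Player E and Player G clear that bar, contributing 55 each; the remaining 6 contribute 0. Total contributed: 165.
Player H keeps 55 and receives 8.4 × 165 × 4/52 = 106.62 from the shared-equipment pool, for a payoff of 161.62.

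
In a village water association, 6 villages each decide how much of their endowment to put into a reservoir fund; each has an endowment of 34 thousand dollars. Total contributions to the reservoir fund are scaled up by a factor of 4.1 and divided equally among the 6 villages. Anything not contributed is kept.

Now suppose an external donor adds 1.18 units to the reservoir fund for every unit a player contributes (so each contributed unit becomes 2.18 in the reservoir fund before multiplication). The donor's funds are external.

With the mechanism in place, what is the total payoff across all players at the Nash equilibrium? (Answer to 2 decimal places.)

The effective private return per unit is now 4.1 × 2.18 / 6 = 1.4897 > 1, so every player's dominant strategy flips to full contribution.
At the Nash equilibrium everyone contributes 34. Group total payoff = 4.1 × 2.18 × 204 = 1823.35.

1823.35 thousand dollars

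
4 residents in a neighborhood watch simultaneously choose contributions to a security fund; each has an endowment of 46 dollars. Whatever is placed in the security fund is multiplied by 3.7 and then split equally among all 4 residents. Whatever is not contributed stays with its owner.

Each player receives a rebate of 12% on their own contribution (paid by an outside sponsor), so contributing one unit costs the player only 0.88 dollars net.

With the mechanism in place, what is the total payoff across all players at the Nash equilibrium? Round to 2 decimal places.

702.88 dollars

The effective private return per unit is now (3.7/4) / 0.88 = 1.0511 > 1, so every player's dominant strategy flips to full contribution.
So the Nash equilibrium is full contribution by all 4; the group earns 4 × (46 × 0.12 + 3.7 × 46) = 702.88.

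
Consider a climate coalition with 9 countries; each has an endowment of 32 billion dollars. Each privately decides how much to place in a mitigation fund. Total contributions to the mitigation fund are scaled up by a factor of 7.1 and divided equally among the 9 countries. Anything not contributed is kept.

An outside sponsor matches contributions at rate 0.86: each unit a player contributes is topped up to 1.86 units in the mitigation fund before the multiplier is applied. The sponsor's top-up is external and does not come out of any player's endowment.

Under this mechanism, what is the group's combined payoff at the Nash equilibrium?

3803.33 billion dollars

The effective private return per unit is now 7.1 × 1.86 / 9 = 1.4673 > 1, so every player's dominant strategy flips to full contribution.
So the Nash equilibrium is full contribution by all 9; the group earns 7.1 × 1.86 × 288 = 3803.33.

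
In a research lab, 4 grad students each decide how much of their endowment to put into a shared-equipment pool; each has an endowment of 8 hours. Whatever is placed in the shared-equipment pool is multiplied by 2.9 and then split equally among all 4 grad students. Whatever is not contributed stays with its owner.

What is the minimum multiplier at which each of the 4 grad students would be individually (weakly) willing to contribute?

4

A contributed unit returns (multiplier)/4 to its contributor.
This reaches 1 exactly when the multiplier is 4.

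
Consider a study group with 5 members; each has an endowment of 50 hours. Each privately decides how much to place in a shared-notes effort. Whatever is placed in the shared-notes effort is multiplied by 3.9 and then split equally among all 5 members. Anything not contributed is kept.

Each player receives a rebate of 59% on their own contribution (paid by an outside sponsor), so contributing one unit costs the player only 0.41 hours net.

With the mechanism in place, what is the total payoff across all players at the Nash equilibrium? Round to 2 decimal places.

With the mechanism, a contributed unit returns (3.9/5) / 0.41 = 1.9024 per unit of net cost to the contributor — now above 1 — so contributing fully is weakly dominant for every player.
At the Nash equilibrium everyone contributes 50. Group total payoff = 5 × (50 × 0.59 + 3.9 × 50) = 1122.50.

1122.50 hours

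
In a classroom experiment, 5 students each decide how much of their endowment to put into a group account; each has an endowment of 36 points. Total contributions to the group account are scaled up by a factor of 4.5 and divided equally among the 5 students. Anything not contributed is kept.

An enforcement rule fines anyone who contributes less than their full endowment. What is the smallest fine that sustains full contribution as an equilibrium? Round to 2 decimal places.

3.60 points

Given the others contribute fully, the best deviation is to contribute 0 (any partial contribution still incurs the fine and gives up units whose private return 0.9000 is below 1).
Deviating from 36 to 0 saves 36 points but forfeits the deviator's share of the drop in the group account: 4.5/5 × 36 = 32.40.
So the deviation gain is 36 − 32.40 = 3.60, and the fine must be at least 3.60 points to wipe it out.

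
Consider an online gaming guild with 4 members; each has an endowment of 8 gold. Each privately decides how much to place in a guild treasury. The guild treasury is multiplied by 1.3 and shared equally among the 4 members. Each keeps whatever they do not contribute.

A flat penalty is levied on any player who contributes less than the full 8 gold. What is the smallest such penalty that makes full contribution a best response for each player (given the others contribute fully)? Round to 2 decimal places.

5.40 gold

Given the others contribute fully, the best deviation is to contribute 0 (any partial contribution still incurs the fine and gives up units whose private return 0.3250 is below 1).
Deviating from 8 to 0 saves 8 gold but forfeits the deviator's share of the drop in the guild treasury: 1.3/4 × 8 = 2.60.
So the deviation gain is 8 − 2.60 = 5.40, and the fine must be at least 5.40 gold to wipe it out.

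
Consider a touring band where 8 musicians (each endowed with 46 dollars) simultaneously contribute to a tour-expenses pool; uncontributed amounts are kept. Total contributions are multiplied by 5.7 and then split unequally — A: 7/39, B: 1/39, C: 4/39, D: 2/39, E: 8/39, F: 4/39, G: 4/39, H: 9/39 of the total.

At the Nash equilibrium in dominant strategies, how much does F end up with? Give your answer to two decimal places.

126.68 dollars

Each unit j contributes comes back to j as 5.7 × (j's share), so j prefers to contribute only if that share exceeds 1/5.7 = 0.1754; otherwise keeping the unit dominates.
The shares above 0.1754 belong to A, E and H, contributing 46 each; the remaining 5 contribute 0. Total contributed: 138.
F keeps 46 and receives 5.7 × 138 × 4/39 = 80.68 from the tour-expenses pool, for a payoff of 126.68.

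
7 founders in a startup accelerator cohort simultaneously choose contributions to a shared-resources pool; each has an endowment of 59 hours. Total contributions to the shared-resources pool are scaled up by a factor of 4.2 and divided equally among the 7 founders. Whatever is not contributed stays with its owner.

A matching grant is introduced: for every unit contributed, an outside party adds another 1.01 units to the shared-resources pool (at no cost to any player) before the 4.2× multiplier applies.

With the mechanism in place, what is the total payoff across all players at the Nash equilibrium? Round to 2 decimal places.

The effective private return per unit is now 4.2 × 2.01 / 7 = 1.2060 > 1, so every player's dominant strategy flips to full contribution.
So the Nash equilibrium is full contribution by all 7; the group earns 4.2 × 2.01 × 413 = 3486.55.

3486.55 hours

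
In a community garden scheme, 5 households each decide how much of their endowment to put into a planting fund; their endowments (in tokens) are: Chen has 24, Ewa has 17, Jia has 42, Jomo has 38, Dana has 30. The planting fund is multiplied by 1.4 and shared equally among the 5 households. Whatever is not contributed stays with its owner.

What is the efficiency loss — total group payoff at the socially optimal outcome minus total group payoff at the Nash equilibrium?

The private return per contributed unit is 1.4/5 = 0.2800 < 1 for every player regardless of endowment, so the Nash equilibrium is zero contribution and the group total is Σ E_j = 24 + 17 + 42 + 38 + 30 = 151.
Each contributed unit returns 1.400 to the group, so the social optimum is full contribution by everyone: group total = 1.400 × 151 = 211.40.
Efficiency loss = (1.400 − 1) × 151 = 60.40.

60.40 tokens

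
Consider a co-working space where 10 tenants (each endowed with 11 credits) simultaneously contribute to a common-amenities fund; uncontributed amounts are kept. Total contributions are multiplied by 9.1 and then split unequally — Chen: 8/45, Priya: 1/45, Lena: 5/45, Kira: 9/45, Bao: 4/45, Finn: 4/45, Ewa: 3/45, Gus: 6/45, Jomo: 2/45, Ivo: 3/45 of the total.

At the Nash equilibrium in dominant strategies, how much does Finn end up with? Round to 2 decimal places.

Player j's private return per contributed unit is 9.1 × (j's share). Contributing is weakly dominant for j when that share is at least 1/9.1 = 0.1099, and contributing 0 is dominant otherwise.
Chen, Lena, Kira and Gus clear that bar, contributing 11 each; the remaining 6 contribute 0. Total contributed: 44.
Finn keeps 11 and receives 9.1 × 44 × 4/45 = 35.59 from the common-amenities fund, for a payoff of 46.59.

46.59 credits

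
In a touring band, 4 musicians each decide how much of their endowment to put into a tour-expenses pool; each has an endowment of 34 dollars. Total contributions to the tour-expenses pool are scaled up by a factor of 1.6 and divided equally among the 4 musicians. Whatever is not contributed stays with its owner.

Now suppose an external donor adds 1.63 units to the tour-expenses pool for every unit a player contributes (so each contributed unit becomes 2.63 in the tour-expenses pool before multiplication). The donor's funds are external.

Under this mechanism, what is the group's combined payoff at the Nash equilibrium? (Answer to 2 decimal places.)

With the mechanism, a contributed unit returns 1.6 × 2.63 / 4 = 1.0520 per unit of net cost to the contributor — now above 1 — so contributing fully is weakly dominant for every player.
So the Nash equilibrium is full contribution by all 4; the group earns 1.6 × 2.63 × 136 = 572.29.

572.29 dollars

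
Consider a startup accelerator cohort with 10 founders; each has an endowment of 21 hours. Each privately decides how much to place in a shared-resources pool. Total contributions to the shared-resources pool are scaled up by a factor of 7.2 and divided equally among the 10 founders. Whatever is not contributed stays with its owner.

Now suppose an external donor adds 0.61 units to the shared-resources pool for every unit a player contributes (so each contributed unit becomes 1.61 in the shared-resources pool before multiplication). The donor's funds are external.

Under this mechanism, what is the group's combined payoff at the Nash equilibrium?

2434.32 hours

Under the mechanism each unit contributed yields 7.2 × 1.61 / 10 = 1.1592 back to its contributor per unit of net cost, which exceeds 1, making full contribution the dominant choice for everyone.
At the Nash equilibrium everyone contributes 21. Group total payoff = 7.2 × 1.61 × 210 = 2434.32.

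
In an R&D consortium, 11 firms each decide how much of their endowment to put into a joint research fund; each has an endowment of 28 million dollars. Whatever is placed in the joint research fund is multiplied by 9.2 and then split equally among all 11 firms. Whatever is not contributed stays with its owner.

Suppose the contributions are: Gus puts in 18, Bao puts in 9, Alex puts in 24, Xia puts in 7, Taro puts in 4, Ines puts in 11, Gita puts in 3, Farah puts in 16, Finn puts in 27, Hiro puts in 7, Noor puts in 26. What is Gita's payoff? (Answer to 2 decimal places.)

152.13 million dollars

Total contributed: 18 + 9 + 24 + 7 + 4 + 11 + 3 + 16 + 27 + 7 + 26 = 152.
Each receives 9.2 × 152 / 11 = 127.13 from the joint research fund.
Gita keeps 28 − 3 = 25, so Gita's payoff is 25 + 127.13 = 152.13.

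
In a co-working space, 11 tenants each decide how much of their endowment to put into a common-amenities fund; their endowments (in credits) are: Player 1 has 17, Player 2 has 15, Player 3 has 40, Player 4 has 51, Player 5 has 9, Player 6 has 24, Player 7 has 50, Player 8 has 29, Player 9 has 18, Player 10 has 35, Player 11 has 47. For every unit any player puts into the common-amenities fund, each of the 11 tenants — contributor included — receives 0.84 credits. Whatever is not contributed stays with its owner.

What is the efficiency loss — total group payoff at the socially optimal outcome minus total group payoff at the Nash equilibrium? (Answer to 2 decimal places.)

2760.40 credits

The private return per contributed unit is 0.84 < 1 for everyone, so the Nash equilibrium is zero contribution and the group total is Σ E_j = 17 + 15 + 40 + 51 + 9 + 24 + 50 + 29 + 18 + 35 + 47 = 335.
Each contributed unit returns 9.240 to the group, so the social optimum is full contribution by everyone: group total = 9.240 × 335 = 3095.40.
Efficiency loss = (9.240 − 1) × 335 = 2760.40.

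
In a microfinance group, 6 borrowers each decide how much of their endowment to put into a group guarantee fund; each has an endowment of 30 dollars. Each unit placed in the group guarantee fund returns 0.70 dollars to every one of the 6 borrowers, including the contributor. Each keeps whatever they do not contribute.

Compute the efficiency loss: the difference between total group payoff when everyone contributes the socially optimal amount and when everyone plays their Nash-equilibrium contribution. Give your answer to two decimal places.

576.00 dollars

The private return per contributed unit is 0.70 < 1, so contributing 0 is dominant for every player. At the Nash equilibrium everyone keeps their 30, and the group total is 6 × 30 = 180.
Each contributed unit returns 4.200 to the group as a whole (0.70 to each of 6 players), which exceeds 1, so the social optimum is full contribution: group total = 4.200 × 180 = 756.00.
Efficiency loss = 756.00 − 180 = 576.00.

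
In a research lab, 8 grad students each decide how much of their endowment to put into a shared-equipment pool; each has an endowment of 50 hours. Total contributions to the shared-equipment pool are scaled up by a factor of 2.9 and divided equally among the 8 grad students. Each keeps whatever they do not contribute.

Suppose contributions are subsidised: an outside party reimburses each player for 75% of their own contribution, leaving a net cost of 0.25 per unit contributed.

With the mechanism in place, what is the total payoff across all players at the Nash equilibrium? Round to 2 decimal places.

With the mechanism, a contributed unit returns (2.9/8) / 0.25 = 1.4500 per unit of net cost to the contributor — now above 1 — so contributing fully is weakly dominant for every player.
At the Nash equilibrium everyone contributes 50. Group total payoff = 8 × (50 × 0.75 + 2.9 × 50) = 1460.00.

1460.00 hours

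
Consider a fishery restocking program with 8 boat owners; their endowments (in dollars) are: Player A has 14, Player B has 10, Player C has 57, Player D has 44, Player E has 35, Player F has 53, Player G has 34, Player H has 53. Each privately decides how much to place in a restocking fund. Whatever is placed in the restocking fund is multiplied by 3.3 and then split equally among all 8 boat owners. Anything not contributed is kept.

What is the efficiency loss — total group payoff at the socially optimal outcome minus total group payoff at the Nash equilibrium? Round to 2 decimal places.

690.00 dollars

The private return per contributed unit is 3.3/8 = 0.4125 < 1 for every player regardless of endowment, so the Nash equilibrium is zero contribution and the group total is Σ E_j = 14 + 10 + 57 + 44 + 35 + 53 + 34 + 53 = 300.
Each contributed unit returns 3.300 to the group, so the social optimum is full contribution by everyone: group total = 3.300 × 300 = 990.00.
Efficiency loss = (3.300 − 1) × 300 = 690.00.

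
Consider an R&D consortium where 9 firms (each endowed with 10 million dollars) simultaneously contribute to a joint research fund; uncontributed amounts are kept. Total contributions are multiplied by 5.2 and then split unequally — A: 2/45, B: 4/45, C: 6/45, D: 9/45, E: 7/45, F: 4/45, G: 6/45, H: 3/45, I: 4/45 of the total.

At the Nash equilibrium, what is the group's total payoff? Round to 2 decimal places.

Each unit j contributes comes back to j as 5.2 × (j's share), so j prefers to contribute only if that share exceeds 1/5.2 = 0.1923; otherwise keeping the unit dominates.
The only share above 0.1923 is D's 9/45, contributing 10; the remaining 8 contribute 0. Total contributed: 10.
The joint research fund pays out 5.2 × 10 = 52.00 in total (split across the unequal shares, but the aggregate is all that matters for the group sum).
The 8 free-riders keep 10 each, adding 80. Group total = 80 + 52.00 = 132.00.

132.00 million dollars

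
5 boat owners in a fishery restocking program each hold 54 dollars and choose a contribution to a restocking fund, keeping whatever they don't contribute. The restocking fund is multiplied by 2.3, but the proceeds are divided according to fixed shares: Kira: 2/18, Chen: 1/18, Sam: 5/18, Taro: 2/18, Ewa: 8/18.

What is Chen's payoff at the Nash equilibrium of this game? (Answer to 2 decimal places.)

60.90 dollars

A player with share s gets back 2.3·s per unit contributed, so full contribution is dominant for anyone with s > 1/2.3 = 0.4348 and zero contribution is dominant for anyone below.
The only share above 0.4348 is Ewa's 8/18, contributing 54; the remaining 4 contribute 0. Total contributed: 54.
Chen keeps 54 and receives 2.3 × 54 × 1/18 = 6.90 from the restocking fund, for a payoff of 60.90.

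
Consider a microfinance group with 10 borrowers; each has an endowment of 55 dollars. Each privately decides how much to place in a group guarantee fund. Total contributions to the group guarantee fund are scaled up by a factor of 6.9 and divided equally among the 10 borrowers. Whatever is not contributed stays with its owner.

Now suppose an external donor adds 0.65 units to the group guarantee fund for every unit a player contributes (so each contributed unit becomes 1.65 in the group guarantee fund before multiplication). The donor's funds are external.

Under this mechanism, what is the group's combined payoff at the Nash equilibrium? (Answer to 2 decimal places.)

6261.75 dollars

Under the mechanism each unit contributed yields 6.9 × 1.65 / 10 = 1.1385 back to its contributor per unit of net cost, which exceeds 1, making full contribution the dominant choice for everyone.
So the Nash equilibrium is full contribution by all 10; the group earns 6.9 × 1.65 × 550 = 6261.75.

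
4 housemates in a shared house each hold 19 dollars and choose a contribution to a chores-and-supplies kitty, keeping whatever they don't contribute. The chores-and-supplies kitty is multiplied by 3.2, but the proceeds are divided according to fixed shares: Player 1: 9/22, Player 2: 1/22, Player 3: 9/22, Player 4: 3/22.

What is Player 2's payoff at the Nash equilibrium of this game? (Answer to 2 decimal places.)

24.53 dollars

A player with share s gets back 3.2·s per unit contributed, so full contribution is dominant for anyone with s > 1/3.2 = 0.3125 and zero contribution is dominant for anyone below.
The shares above 0.3125 belong to Player 1 and Player 3, contributing 19 each; the remaining 2 contribute 0. Total contributed: 38.
Player 2 keeps 19 and receives 3.2 × 38 × 1/22 = 5.53 from the chores-and-supplies kitty, for a payoff of 24.53.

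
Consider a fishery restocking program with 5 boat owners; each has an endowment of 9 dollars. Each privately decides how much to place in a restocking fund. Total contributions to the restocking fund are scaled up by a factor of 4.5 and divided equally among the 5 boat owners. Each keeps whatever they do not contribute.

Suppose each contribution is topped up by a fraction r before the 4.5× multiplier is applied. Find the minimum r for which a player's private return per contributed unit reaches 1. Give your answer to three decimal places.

With matching at rate r, one contributed unit becomes (1 + r) in the restocking fund and returns 4.5 × (1 + r) / 5 to the contributor.
Setting this equal to 1: 1 + r = 5/4.5 = 1.1111.
So the minimum matching rate is r = 1.1111 − 1 = 0.111.

0.111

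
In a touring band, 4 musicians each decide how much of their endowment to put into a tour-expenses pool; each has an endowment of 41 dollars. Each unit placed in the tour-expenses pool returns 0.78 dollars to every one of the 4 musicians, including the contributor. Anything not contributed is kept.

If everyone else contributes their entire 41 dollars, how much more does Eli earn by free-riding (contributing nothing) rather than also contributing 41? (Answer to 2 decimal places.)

9.02 dollars

Switching from a contribution of 41 to 0 lets Eli keep an extra 41 dollars, but lowers the tour-expenses pool by 41, which costs Eli their own share of that drop: 0.78 × 41 = 31.98.
Net gain = 41 − 31.98 = 9.02. The private return per contributed unit (0.78) is below 1, so free-riding is indeed the best response regardless of what the others do.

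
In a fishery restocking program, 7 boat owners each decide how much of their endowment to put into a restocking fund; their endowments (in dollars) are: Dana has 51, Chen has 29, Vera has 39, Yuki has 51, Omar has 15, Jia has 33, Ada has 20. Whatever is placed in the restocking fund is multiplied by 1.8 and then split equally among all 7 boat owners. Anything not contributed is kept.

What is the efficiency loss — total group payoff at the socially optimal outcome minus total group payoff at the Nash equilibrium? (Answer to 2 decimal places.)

The private return per contributed unit is 1.8/7 = 0.2571 < 1 for every player regardless of endowment, so the Nash equilibrium is zero contribution and the group total is Σ E_j = 51 + 29 + 39 + 51 + 15 + 33 + 20 = 238.
Each contributed unit returns 1.800 to the group, so the social optimum is full contribution by everyone: group total = 1.800 × 238 = 428.40.
Efficiency loss = (1.800 − 1) × 238 = 190.40.

190.40 dollars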